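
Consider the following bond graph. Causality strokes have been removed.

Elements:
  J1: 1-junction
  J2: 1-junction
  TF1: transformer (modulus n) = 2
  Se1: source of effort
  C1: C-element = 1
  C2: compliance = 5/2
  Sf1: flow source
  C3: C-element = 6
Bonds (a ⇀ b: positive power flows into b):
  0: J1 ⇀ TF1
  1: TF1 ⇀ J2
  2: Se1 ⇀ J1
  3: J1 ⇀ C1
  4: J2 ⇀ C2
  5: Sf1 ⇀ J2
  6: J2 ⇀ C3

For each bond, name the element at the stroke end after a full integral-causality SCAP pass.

β2 stroke at J1  (source Se1 imposes e)
β5 stroke at Sf1  (source Sf1 imposes f)
β1 stroke at J2  (1-jn J2 has f-setter on 5)
β4 stroke at J2  (J2: bond 5 brought flow, rest push out)
β6 stroke at J2  (common-f at J2 fixed by 5)
β0 stroke at TF1  (TF TF1: opposite of bond 1)
β3 stroke at J1  (J1: bond 0 brought flow, rest push out)

b0 stroke at TF1
b1 stroke at J2
b2 stroke at J1
b3 stroke at J1
b4 stroke at J2
b5 stroke at Sf1
b6 stroke at J2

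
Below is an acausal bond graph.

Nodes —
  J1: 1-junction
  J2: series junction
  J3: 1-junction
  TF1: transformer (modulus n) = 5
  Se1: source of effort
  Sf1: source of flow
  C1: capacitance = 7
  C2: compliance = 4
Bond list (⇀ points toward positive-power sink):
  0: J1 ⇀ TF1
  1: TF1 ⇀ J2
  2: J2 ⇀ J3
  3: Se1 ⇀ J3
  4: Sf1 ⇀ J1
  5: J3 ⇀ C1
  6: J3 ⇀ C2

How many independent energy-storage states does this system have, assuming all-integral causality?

2  (C1, C2 all integral)

b3 stroke at J3  (Se1 fixes effort; stroke away)
b4 stroke at Sf1  (Sf1: flow source, stroke at near end)
b0 stroke at J1  (common-f at J1 fixed by 4)
b1 stroke at TF1  (TF TF1: opposite of bond 0)
b2 stroke at J2  (common-f at J2 fixed by 1)
b5 stroke at J3  (common-f at J3 fixed by 2)
b6 stroke at J3  (common-f at J3 fixed by 2)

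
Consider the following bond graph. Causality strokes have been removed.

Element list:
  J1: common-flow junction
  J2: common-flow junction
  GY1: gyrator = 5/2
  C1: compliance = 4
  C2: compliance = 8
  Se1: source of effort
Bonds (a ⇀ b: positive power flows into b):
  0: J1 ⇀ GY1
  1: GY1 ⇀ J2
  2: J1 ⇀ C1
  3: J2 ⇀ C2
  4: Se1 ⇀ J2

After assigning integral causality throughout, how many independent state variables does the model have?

bond 4 →J2  (source Se1 imposes e)
bond 2 →J1  (C1: C, integral causality)
bond 0 →GY1  (only one flow-in slot at J1)
bond 1 →GY1  (through GY1, causality inverts; strokes same side of GY1)
bond 3 →J2  (common-f at J2 fixed by 1)

2  (C1, C2 all integral)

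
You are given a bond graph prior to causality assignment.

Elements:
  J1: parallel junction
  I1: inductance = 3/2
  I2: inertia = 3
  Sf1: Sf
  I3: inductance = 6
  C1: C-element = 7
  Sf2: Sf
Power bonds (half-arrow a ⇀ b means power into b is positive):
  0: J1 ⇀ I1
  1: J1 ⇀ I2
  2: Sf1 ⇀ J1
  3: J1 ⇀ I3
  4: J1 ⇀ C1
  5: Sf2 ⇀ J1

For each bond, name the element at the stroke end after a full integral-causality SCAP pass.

b2 stroke at Sf1  (source Sf1 imposes f)
b5 stroke at Sf2  (Sf2: flow source, stroke at near end)
b0 stroke at I1  (I1: I, integral causality)
b1 stroke at I2  (I2 outputs flow p/I2)
b3 stroke at I3  (prefer integral on I3)
b4 stroke at J1  (closing 0-jn rule on J1)

#0 stroke→I1
#1 stroke→I2
#2 stroke→Sf1
#3 stroke→I3
#4 stroke→J1
#5 stroke→Sf2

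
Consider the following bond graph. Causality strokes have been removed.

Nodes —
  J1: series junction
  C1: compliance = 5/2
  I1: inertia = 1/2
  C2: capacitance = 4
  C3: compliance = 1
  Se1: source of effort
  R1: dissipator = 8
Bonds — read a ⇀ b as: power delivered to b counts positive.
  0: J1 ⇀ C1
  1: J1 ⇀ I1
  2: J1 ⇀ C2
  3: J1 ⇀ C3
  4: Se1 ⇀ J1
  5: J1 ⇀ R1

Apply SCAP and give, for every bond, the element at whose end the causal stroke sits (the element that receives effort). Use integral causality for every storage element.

#4 stroke→J1  (Se1 (Se) sets effort on bond)
#0 stroke→J1  (C1 integral (e out))
#1 stroke→I1  (I1 integral (f out))
#2 stroke→J1  (1-jn J1 has f-setter on 1)
#3 stroke→J1  (J1 flow already set via bond 1)
#5 stroke→J1  (1-jn J1 has f-setter on 1)

#0 →J1
#1 →I1
#2 →J1
#3 →J1
#4 →J1
#5 →J1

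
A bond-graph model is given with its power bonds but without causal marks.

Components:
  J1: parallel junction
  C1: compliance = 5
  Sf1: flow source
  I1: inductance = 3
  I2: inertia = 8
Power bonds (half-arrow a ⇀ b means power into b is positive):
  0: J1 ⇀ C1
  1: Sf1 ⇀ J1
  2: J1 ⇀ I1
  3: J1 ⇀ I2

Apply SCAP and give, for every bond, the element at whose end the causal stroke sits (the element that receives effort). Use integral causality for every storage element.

bond 1 →Sf1  (Sf1: flow source, stroke at near end)
bond 0 →J1  (C1: C, integral causality)
bond 2 →I1  (J1: bond 0 brought effort, rest push out)
bond 3 →I2  (0-jn J1 has e-setter on 0)

bond 0 →J1
bond 1 →Sf1
bond 2 →I1
bond 3 →I2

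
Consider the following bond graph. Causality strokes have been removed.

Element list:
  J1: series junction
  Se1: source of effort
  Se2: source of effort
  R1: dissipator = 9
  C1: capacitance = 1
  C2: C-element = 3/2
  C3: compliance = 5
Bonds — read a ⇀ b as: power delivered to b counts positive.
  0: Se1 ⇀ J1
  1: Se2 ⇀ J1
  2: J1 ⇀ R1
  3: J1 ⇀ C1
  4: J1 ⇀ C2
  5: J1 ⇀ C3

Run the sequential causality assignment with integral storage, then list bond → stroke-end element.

#0 stroke→J1  (Se1 fixes effort; stroke away)
#1 stroke→J1  (Se2 (Se) sets effort on bond)
#3 stroke→J1  (C1 integral (e out))
#4 stroke→J1  (C2 outputs effort q/C2)
#5 stroke→J1  (C3 outputs effort q/C3)
#2 stroke→R1  (only one flow-in slot at J1)

bond 0 →J1
bond 1 →J1
bond 2 →R1
bond 3 →J1
bond 4 →J1
bond 5 →J1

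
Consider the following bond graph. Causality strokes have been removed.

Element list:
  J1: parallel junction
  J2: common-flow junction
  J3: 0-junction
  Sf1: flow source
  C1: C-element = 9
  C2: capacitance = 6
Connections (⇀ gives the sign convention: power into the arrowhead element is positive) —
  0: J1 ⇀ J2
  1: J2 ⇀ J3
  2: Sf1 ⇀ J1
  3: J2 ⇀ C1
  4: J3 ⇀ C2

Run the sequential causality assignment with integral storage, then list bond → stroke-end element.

β2 stroke→Sf1  (Sf1 fixes flow; stroke at Sf1)
β0 stroke→J1  (J1: last free bond brings effort in)
β1 stroke→J2  (common-f at J2 fixed by 0)
β3 stroke→J2  (J2: bond 0 brought flow, rest push out)
β4 stroke→J3  (only one effort-in slot at J3)

b0 →J1
b1 →J2
b2 →Sf1
b3 →J2
b4 →J3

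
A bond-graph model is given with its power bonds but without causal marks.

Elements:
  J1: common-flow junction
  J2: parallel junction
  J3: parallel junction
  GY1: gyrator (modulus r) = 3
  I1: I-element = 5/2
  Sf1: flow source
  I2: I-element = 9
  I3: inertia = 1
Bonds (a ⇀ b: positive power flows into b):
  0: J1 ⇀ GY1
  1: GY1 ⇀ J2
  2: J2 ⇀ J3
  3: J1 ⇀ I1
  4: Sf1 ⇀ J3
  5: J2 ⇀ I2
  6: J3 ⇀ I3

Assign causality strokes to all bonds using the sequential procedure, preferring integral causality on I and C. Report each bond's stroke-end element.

#4 stroke at Sf1  (source Sf1 imposes f)
#3 stroke at I1  (prefer integral on I1)
#0 stroke at J1  (1-jn J1 has f-setter on 3)
#1 stroke at J2  (GY1 both-in/both-out from 0)
#2 stroke at J3  (J2 effort already set via bond 1)
#5 stroke at I2  (0-jn J2 has e-setter on 1)
#6 stroke at I3  (common-e at J3 fixed by 2)

b0 stroke at J1
b1 stroke at J2
b2 stroke at J3
b3 stroke at I1
b4 stroke at Sf1
b5 stroke at I2
b6 stroke at I3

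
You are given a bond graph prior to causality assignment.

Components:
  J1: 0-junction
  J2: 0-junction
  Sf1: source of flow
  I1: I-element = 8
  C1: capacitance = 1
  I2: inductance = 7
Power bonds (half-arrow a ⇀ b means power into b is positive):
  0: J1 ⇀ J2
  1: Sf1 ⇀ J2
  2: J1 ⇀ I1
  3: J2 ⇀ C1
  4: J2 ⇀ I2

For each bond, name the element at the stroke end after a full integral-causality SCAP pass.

β1 |Sf1  (Sf1 fixes flow; stroke at Sf1)
β2 |I1  (I1 outputs flow p/I1)
β0 |J1  (J1 needs exactly one e-in)
β3 |J2  (C1: C, integral causality)
β4 |I2  (J2 effort already set via bond 3)

bond 0 |J1
bond 1 |Sf1
bond 2 |I1
bond 3 |J2
bond 4 |I2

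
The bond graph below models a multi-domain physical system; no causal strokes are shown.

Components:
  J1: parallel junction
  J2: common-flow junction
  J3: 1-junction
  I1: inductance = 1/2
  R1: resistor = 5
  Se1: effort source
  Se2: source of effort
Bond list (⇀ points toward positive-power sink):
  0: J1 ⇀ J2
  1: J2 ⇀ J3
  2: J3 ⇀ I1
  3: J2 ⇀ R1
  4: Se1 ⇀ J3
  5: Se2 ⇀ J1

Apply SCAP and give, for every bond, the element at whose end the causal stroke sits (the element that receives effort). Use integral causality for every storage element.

β4 stroke at J3  (source Se1 imposes e)
β5 stroke at J1  (Se2 (Se) sets effort on bond)
β0 stroke at J2  (J1: bond 5 brought effort, rest push out)
β2 stroke at I1  (I1 integral (f out))
β1 stroke at J3  (J3 flow already set via bond 2)
β3 stroke at J2  (1-jn J2 has f-setter on 1)

b0 |J2
b1 |J3
b2 |I1
b3 |J2
b4 |J3
b5 |J1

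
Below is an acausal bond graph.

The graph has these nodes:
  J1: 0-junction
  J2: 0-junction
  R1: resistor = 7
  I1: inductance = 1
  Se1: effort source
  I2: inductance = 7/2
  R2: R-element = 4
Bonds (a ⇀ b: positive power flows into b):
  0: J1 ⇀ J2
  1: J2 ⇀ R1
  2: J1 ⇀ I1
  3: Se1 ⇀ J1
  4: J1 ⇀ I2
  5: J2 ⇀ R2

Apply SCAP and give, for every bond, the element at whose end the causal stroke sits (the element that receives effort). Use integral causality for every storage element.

bond 0 stroke at J2
bond 1 stroke at R1
bond 2 stroke at I1
bond 3 stroke at J1
bond 4 stroke at I2
bond 5 stroke at R2

bond 3 stroke at J1  (Se1 fixes effort; stroke away)
bond 0 stroke at J2  (J1 effort already set via bond 3)
bond 2 stroke at I1  (common-e at J1 fixed by 3)
bond 4 stroke at I2  (J1: bond 3 brought effort, rest push out)
bond 1 stroke at R1  (0-jn J2 has e-setter on 0)
bond 5 stroke at R2  (J2 effort already set via bond 0)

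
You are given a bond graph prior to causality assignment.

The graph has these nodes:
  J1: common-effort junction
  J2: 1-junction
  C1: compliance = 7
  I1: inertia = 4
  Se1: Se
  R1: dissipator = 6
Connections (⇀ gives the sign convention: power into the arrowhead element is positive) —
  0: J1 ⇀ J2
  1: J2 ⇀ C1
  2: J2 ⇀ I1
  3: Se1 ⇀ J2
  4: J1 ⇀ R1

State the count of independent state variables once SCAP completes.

bond 3 stroke→J2  (Se1 (Se) sets effort on bond)
bond 1 stroke→J2  (prefer integral on C1)
bond 2 stroke→I1  (I1: I, integral causality)
bond 0 stroke→J2  (common-f at J2 fixed by 2)
bond 4 stroke→J1  (J1 needs exactly one e-in)

2  (C1, I1 all integral)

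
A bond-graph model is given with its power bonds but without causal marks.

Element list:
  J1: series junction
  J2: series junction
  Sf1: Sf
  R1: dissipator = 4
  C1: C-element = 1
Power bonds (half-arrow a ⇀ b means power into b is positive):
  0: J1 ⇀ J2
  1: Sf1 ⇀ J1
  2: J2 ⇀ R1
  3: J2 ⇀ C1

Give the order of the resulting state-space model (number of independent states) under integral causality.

#1 →Sf1  (Sf1: flow source, stroke at near end)
#0 →J1  (common-f at J1 fixed by 1)
#2 →J2  (common-f at J2 fixed by 0)
#3 →J2  (J2: bond 0 brought flow, rest push out)

1  (C1 all integral)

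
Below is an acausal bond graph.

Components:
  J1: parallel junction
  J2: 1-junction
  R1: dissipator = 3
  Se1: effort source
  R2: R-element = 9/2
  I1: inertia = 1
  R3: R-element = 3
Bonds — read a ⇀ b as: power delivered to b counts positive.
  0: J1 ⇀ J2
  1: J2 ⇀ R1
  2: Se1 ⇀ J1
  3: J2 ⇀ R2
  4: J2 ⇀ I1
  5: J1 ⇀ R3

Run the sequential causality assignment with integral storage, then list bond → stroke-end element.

b2 |J1  (Se1 (Se) sets effort on bond)
b0 |J2  (J1 effort already set via bond 2)
b5 |R3  (common-e at J1 fixed by 2)
b4 |I1  (I1 outputs flow p/I1)
b1 |J2  (common-f at J2 fixed by 4)
b3 |J2  (common-f at J2 fixed by 4)

β0 →J2
β1 →J2
β2 →J1
β3 →J2
β4 →I1
β5 →R3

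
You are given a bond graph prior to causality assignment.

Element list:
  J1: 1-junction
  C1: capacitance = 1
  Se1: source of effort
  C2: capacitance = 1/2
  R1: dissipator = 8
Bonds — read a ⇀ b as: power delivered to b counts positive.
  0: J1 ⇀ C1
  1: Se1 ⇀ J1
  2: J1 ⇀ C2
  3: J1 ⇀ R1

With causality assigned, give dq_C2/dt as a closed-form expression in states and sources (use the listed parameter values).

dq_C2/dt = E_Se1/8 - q_C1/8 - q_C2/4

#1 stroke→J1  (Se1 (Se) sets effort on bond)
#0 stroke→J1  (prefer integral on C1)
#2 stroke→J1  (C2 integral (e out))
#3 stroke→R1  (J1 needs exactly one f-in)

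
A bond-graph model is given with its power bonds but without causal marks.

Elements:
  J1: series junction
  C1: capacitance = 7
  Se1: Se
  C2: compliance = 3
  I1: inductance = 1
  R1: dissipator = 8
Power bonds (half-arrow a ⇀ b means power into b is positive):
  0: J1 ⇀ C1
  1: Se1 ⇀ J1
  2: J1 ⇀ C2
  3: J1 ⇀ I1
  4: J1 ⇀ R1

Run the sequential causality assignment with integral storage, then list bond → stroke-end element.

bond 0 stroke at J1
bond 1 stroke at J1
bond 2 stroke at J1
bond 3 stroke at I1
bond 4 stroke at J1

b1 stroke at J1  (source Se1 imposes e)
b0 stroke at J1  (prefer integral on C1)
b2 stroke at J1  (C2 integral (e out))
b3 stroke at I1  (I1: I, integral causality)
b4 stroke at J1  (common-f at J1 fixed by 3)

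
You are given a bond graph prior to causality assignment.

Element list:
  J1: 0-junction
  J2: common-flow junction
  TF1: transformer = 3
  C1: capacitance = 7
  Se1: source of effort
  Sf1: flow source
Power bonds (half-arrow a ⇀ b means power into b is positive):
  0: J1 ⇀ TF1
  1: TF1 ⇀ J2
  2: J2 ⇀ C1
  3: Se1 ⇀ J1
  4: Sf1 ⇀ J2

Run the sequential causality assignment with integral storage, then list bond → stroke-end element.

bond 3 →J1  (Se1: effort source, stroke at far end)
bond 4 →Sf1  (Sf1 (Sf) sets flow on bond)
bond 0 →TF1  (common-e at J1 fixed by 3)
bond 1 →J2  (J2: bond 4 brought flow, rest push out)
bond 2 →J2  (J2 flow already set via bond 4)

b0 stroke at TF1
b1 stroke at J2
b2 stroke at J2
b3 stroke at J1
b4 stroke at Sf1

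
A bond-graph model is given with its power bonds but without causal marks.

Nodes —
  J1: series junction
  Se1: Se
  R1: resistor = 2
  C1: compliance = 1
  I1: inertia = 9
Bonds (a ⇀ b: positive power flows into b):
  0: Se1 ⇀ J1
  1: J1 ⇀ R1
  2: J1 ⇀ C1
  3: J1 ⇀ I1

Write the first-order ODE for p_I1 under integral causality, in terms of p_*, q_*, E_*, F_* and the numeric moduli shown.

dp_I1/dt = E_Se1 - 2*p_I1/9 - q_C1

#0 stroke at J1  (Se1: effort source, stroke at far end)
#2 stroke at J1  (C1: C, integral causality)
#3 stroke at I1  (prefer integral on I1)
#1 stroke at J1  (common-f at J1 fixed by 3)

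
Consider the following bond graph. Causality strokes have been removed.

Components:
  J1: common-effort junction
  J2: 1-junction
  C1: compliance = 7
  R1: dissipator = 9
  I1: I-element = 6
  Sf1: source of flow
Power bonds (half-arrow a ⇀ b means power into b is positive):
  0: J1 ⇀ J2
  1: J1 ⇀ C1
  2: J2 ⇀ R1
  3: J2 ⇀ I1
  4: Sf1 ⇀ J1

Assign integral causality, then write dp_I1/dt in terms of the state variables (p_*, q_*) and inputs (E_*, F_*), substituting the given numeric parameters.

dp_I1/dt = -3*p_I1/2 + q_C1/7

b4 |Sf1  (Sf1: flow source, stroke at near end)
b1 |J1  (prefer integral on C1)
b0 |J2  (common-e at J1 fixed by 1)
b3 |I1  (I1 integral (f out))
b2 |J2  (1-jn J2 has f-setter on 3)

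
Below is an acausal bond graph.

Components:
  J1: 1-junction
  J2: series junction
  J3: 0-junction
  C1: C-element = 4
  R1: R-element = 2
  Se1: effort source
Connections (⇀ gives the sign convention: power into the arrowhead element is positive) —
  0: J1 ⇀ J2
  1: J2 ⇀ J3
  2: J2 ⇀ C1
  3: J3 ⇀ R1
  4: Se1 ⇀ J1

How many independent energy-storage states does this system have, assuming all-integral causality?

bond 4 →J1  (Se1: effort source, stroke at far end)
bond 0 →J2  (J1 needs exactly one f-in)
bond 2 →J2  (prefer integral on C1)
bond 1 →J3  (only one flow-in slot at J2)
bond 3 →R1  (0-jn J3 has e-setter on 1)

1  (C1 all integral)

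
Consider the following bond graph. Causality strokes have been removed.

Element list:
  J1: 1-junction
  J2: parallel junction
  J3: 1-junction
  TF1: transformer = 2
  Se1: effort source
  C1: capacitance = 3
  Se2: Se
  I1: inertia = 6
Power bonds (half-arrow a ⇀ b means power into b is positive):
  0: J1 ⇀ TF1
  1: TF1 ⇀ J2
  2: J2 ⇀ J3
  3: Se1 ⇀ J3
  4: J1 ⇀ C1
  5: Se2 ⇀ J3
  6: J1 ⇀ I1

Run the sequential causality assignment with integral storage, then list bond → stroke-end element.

bond 3 |J3  (Se1 (Se) sets effort on bond)
bond 5 |J3  (source Se2 imposes e)
bond 2 |J2  (only one flow-in slot at J3)
bond 1 |TF1  (J2 effort already set via bond 2)
bond 0 |J1  (TF TF1: opposite of bond 1)
bond 4 |J1  (C1: C, integral causality)
bond 6 |I1  (J1 needs exactly one f-in)

β0 stroke→J1
β1 stroke→TF1
β2 stroke→J2
β3 stroke→J3
β4 stroke→J1
β5 stroke→J3
β6 stroke→I1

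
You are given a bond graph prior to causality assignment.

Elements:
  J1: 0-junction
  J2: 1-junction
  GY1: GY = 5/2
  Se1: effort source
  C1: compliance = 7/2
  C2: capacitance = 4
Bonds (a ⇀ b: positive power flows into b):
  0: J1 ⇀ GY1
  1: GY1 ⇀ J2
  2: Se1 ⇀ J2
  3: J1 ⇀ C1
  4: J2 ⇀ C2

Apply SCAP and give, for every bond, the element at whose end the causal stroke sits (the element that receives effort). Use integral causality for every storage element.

b2 →J2  (Se1: effort source, stroke at far end)
b3 →J1  (prefer integral on C1)
b0 →GY1  (J1: bond 3 brought effort, rest push out)
b1 →GY1  (GY GY1: same side as bond 0)
b4 →J2  (common-f at J2 fixed by 1)

β0 stroke→GY1
β1 stroke→GY1
β2 stroke→J2
β3 stroke→J1
β4 stroke→J2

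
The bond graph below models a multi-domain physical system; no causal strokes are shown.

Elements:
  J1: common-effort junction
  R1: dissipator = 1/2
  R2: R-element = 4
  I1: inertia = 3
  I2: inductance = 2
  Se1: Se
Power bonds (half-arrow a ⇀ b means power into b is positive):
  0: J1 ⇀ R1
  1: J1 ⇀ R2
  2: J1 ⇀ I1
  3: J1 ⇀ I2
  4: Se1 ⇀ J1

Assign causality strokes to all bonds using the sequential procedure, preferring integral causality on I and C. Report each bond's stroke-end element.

bond 0 stroke at R1
bond 1 stroke at R2
bond 2 stroke at I1
bond 3 stroke at I2
bond 4 stroke at J1

b4 stroke at J1  (Se1 (Se) sets effort on bond)
b0 stroke at R1  (0-jn J1 has e-setter on 4)
b1 stroke at R2  (0-jn J1 has e-setter on 4)
b2 stroke at I1  (J1 effort already set via bond 4)
b3 stroke at I2  (J1: bond 4 brought effort, rest push out)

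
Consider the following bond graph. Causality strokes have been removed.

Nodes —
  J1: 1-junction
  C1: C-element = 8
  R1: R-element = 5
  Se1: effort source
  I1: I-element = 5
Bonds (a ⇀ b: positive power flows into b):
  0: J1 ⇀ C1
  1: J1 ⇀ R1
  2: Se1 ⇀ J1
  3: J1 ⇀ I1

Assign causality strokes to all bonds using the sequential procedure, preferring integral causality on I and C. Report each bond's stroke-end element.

bond 2 |J1  (Se1 (Se) sets effort on bond)
bond 0 |J1  (C1 integral (e out))
bond 3 |I1  (I1 outputs flow p/I1)
bond 1 |J1  (1-jn J1 has f-setter on 3)

bond 0 stroke at J1
bond 1 stroke at J1
bond 2 stroke at J1
bond 3 stroke at I1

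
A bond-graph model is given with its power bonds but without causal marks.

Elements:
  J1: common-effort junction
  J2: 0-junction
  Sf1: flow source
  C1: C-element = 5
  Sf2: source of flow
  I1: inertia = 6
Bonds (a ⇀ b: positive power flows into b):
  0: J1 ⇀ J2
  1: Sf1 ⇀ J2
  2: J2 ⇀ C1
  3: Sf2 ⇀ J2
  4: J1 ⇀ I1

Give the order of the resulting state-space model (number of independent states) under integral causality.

2  (C1, I1 all integral)

#1 |Sf1  (Sf1 fixes flow; stroke at Sf1)
#3 |Sf2  (source Sf2 imposes f)
#2 |J2  (C1: C, integral causality)
#0 |J1  (common-e at J2 fixed by 2)
#4 |I1  (J1: bond 0 brought effort, rest push out)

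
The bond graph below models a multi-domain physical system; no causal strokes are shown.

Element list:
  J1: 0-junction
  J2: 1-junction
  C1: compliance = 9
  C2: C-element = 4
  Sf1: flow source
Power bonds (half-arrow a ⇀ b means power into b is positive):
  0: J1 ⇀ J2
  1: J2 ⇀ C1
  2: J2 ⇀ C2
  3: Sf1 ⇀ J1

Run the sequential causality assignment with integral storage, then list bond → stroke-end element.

#3 |Sf1  (source Sf1 imposes f)
#0 |J1  (only one effort-in slot at J1)
#1 |J2  (J2: bond 0 brought flow, rest push out)
#2 |J2  (J2: bond 0 brought flow, rest push out)

#0 stroke at J1
#1 stroke at J2
#2 stroke at J2
#3 stroke at Sf1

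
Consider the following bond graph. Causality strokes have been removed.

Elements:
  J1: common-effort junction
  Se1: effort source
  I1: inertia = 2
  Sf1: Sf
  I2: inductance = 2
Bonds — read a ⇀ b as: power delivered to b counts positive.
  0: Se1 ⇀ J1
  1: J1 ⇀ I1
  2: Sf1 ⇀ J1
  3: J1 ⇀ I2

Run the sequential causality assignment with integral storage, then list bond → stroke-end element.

β0 →J1
β1 →I1
β2 →Sf1
β3 →I2

#0 stroke at J1  (Se1 (Se) sets effort on bond)
#2 stroke at Sf1  (Sf1 fixes flow; stroke at Sf1)
#1 stroke at I1  (J1 effort already set via bond 0)
#3 stroke at I2  (common-e at J1 fixed by 0)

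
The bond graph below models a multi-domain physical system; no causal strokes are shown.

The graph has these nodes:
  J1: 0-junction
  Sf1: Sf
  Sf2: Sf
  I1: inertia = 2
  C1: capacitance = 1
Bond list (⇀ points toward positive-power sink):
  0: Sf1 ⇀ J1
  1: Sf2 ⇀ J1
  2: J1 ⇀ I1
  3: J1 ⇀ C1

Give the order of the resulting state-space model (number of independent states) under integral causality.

bond 0 stroke at Sf1  (Sf1 fixes flow; stroke at Sf1)
bond 1 stroke at Sf2  (source Sf2 imposes f)
bond 2 stroke at I1  (I1 integral (f out))
bond 3 stroke at J1  (J1 needs exactly one e-in)

2  (C1, I1 all integral)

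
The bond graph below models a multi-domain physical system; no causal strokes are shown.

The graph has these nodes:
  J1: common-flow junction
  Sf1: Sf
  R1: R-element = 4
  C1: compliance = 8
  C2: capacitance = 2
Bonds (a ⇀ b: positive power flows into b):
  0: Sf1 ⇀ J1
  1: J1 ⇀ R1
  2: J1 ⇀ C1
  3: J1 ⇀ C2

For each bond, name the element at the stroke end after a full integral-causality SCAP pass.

#0 →Sf1
#1 →J1
#2 →J1
#3 →J1

β0 |Sf1  (Sf1 fixes flow; stroke at Sf1)
β1 |J1  (J1: bond 0 brought flow, rest push out)
β2 |J1  (J1 flow already set via bond 0)
β3 |J1  (common-f at J1 fixed by 0)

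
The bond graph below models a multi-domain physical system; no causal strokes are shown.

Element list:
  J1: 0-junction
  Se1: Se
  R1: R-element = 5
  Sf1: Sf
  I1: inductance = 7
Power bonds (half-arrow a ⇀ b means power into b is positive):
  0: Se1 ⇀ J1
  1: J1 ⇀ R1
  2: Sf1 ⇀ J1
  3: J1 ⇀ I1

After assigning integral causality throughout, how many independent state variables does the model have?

1  (I1 all integral)

b0 →J1  (Se1 (Se) sets effort on bond)
b2 →Sf1  (Sf1 (Sf) sets flow on bond)
b1 →R1  (J1: bond 0 brought effort, rest push out)
b3 →I1  (common-e at J1 fixed by 0)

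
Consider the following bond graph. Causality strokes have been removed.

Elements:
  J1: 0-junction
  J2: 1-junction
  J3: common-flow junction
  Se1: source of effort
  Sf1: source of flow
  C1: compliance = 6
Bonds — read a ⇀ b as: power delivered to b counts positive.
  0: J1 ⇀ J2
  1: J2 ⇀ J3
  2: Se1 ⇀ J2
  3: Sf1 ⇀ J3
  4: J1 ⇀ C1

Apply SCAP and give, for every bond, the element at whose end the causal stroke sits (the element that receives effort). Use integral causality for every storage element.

bond 2 stroke→J2  (Se1 (Se) sets effort on bond)
bond 3 stroke→Sf1  (source Sf1 imposes f)
bond 1 stroke→J3  (J3: bond 3 brought flow, rest push out)
bond 0 stroke→J2  (1-jn J2 has f-setter on 1)
bond 4 stroke→J1  (closing 0-jn rule on J1)

bond 0 stroke→J2
bond 1 stroke→J3
bond 2 stroke→J2
bond 3 stroke→Sf1
bond 4 stroke→J1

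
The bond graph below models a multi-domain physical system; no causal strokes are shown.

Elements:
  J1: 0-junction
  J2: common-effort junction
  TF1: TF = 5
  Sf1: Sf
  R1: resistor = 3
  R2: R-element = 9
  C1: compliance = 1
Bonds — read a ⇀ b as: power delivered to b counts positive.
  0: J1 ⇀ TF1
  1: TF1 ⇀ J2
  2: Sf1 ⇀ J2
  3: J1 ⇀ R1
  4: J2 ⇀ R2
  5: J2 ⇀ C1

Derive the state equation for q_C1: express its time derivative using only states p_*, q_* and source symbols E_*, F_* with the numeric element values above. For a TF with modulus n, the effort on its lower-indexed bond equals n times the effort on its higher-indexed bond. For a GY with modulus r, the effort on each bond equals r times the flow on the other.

dq_C1/dt = F_Sf1 - 76*q_C1/9

b2 →Sf1  (Sf1: flow source, stroke at near end)
b5 →J2  (C1 outputs effort q/C1)
b1 →TF1  (J2 effort already set via bond 5)
b4 →R2  (J2: bond 5 brought effort, rest push out)
b0 →J1  (TF1: transformer flips bond 1)
b3 →R1  (0-jn J1 has e-setter on 0)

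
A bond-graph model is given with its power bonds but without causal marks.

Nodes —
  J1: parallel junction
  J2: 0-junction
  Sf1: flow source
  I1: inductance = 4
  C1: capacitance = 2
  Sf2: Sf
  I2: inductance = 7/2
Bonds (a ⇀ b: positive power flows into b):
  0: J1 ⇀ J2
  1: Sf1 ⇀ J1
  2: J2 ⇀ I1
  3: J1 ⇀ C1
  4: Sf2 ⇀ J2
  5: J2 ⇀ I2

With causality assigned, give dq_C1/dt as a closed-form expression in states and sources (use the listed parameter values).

dq_C1/dt = F_Sf1 + F_Sf2 - p_I1/4 - 2*p_I2/7

β1 stroke→Sf1  (Sf1 (Sf) sets flow on bond)
β4 stroke→Sf2  (source Sf2 imposes f)
β2 stroke→I1  (I1: I, integral causality)
β3 stroke→J1  (prefer integral on C1)
β0 stroke→J2  (J1 effort already set via bond 3)
β5 stroke→I2  (common-e at J2 fixed by 0)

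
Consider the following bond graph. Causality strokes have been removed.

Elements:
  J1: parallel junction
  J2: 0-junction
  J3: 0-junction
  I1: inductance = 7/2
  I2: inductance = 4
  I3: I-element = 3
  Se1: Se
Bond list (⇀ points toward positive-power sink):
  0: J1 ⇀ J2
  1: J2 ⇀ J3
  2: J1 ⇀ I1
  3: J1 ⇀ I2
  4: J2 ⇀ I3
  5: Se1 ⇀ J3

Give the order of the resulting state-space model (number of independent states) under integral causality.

bond 5 stroke at J3  (Se1: effort source, stroke at far end)
bond 1 stroke at J2  (J3: bond 5 brought effort, rest push out)
bond 0 stroke at J1  (J2: bond 1 brought effort, rest push out)
bond 4 stroke at I3  (J2 effort already set via bond 1)
bond 2 stroke at I1  (0-jn J1 has e-setter on 0)
bond 3 stroke at I2  (0-jn J1 has e-setter on 0)

3  (I1, I2, I3 all integral)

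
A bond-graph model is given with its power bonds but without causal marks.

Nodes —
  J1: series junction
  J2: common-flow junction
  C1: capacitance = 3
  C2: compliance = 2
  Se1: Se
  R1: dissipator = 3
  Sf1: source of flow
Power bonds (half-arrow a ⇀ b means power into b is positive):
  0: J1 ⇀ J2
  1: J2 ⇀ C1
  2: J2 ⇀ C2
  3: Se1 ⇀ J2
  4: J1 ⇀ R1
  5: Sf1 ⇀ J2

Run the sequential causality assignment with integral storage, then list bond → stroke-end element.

#0 stroke→J2
#1 stroke→J2
#2 stroke→J2
#3 stroke→J2
#4 stroke→J1
#5 stroke→Sf1

β3 stroke at J2  (Se1 (Se) sets effort on bond)
β5 stroke at Sf1  (Sf1: flow source, stroke at near end)
β0 stroke at J2  (1-jn J2 has f-setter on 5)
β1 stroke at J2  (1-jn J2 has f-setter on 5)
β2 stroke at J2  (J2: bond 5 brought flow, rest push out)
β4 stroke at J1  (1-jn J1 has f-setter on 0)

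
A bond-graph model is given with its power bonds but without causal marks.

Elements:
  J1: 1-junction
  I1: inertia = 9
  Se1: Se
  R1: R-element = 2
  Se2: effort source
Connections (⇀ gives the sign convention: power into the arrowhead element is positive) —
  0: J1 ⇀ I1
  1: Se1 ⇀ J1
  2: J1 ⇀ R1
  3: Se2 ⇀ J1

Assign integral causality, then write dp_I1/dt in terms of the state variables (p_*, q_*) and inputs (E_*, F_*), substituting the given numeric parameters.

dp_I1/dt = E_Se1 + E_Se2 - 2*p_I1/9

β1 |J1  (Se1: effort source, stroke at far end)
β3 |J1  (source Se2 imposes e)
β0 |I1  (prefer integral on I1)
β2 |J1  (J1: bond 0 brought flow, rest push out)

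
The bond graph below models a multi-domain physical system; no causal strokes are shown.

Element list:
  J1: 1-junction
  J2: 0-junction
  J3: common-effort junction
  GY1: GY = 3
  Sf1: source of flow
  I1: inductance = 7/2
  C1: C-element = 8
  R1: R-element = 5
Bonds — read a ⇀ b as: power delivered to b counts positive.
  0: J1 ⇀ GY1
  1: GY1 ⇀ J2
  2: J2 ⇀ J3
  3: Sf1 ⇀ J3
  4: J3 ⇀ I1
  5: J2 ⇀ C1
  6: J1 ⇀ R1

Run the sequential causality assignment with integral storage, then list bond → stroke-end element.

#3 |Sf1  (Sf1 (Sf) sets flow on bond)
#4 |I1  (I1 outputs flow p/I1)
#2 |J3  (J3 needs exactly one e-in)
#5 |J2  (prefer integral on C1)
#1 |GY1  (0-jn J2 has e-setter on 5)
#0 |GY1  (GY GY1: same side as bond 1)
#6 |J1  (J1 flow already set via bond 0)

β0 stroke at GY1
β1 stroke at GY1
β2 stroke at J3
β3 stroke at Sf1
β4 stroke at I1
β5 stroke at J2
β6 stroke at J1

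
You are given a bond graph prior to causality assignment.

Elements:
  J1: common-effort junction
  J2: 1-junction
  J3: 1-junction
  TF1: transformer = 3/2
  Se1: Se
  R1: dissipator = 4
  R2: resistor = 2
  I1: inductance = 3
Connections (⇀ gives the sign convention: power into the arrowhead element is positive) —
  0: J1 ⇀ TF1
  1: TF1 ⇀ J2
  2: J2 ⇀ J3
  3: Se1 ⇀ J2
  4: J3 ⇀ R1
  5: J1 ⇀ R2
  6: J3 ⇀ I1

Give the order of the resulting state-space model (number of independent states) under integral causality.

1  (I1 all integral)

β3 |J2  (source Se1 imposes e)
β6 |I1  (I1 integral (f out))
β2 |J3  (1-jn J3 has f-setter on 6)
β4 |J3  (J3 flow already set via bond 6)
β1 |J2  (J2 flow already set via bond 2)
β0 |TF1  (through TF1, causality passes straight; one stroke at TF1)
β5 |J1  (closing 0-jn rule on J1)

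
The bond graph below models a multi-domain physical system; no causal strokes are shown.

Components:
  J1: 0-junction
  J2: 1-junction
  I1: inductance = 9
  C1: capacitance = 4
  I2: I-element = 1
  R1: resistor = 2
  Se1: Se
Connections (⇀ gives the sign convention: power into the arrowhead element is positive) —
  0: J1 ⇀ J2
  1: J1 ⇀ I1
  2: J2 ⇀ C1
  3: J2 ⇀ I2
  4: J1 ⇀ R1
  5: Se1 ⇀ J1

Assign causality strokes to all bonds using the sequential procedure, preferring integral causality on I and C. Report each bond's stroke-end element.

bond 0 stroke at J2
bond 1 stroke at I1
bond 2 stroke at J2
bond 3 stroke at I2
bond 4 stroke at R1
bond 5 stroke at J1

#5 stroke→J1  (Se1 (Se) sets effort on bond)
#0 stroke→J2  (J1: bond 5 brought effort, rest push out)
#1 stroke→I1  (J1 effort already set via bond 5)
#4 stroke→R1  (0-jn J1 has e-setter on 5)
#2 stroke→J2  (C1 integral (e out))
#3 stroke→I2  (J2: last free bond brings flow in)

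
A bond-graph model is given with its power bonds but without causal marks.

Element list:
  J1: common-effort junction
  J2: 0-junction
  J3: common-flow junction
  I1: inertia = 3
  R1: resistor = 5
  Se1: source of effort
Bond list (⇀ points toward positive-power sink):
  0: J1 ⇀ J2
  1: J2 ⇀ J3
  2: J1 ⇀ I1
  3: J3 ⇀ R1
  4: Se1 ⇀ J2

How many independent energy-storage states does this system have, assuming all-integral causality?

1  (I1 all integral)

#4 stroke at J2  (Se1 fixes effort; stroke away)
#0 stroke at J1  (common-e at J2 fixed by 4)
#1 stroke at J3  (J2: bond 4 brought effort, rest push out)
#3 stroke at R1  (closing 1-jn rule on J3)
#2 stroke at I1  (common-e at J1 fixed by 0)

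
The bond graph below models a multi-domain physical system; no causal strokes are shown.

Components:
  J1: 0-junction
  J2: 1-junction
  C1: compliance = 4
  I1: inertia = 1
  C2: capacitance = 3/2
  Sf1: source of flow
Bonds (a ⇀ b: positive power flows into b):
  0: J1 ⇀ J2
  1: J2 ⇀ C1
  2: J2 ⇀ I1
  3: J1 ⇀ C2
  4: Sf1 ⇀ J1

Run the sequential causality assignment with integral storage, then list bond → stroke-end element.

β4 →Sf1  (Sf1 (Sf) sets flow on bond)
β1 →J2  (C1 integral (e out))
β2 →I1  (I1 outputs flow p/I1)
β0 →J2  (common-f at J2 fixed by 2)
β3 →J1  (J1 needs exactly one e-in)

bond 0 stroke→J2
bond 1 stroke→J2
bond 2 stroke→I1
bond 3 stroke→J1
bond 4 stroke→Sf1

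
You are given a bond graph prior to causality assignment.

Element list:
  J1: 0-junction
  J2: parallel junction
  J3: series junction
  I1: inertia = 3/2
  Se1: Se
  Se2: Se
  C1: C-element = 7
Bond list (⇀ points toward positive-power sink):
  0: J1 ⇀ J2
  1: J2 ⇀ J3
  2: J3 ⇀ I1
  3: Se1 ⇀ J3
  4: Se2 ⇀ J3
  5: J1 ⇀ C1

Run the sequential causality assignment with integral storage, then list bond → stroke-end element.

bond 3 stroke at J3  (source Se1 imposes e)
bond 4 stroke at J3  (Se2 (Se) sets effort on bond)
bond 2 stroke at I1  (I1 integral (f out))
bond 1 stroke at J3  (J3: bond 2 brought flow, rest push out)
bond 0 stroke at J2  (only one effort-in slot at J2)
bond 5 stroke at J1  (only one effort-in slot at J1)

bond 0 →J2
bond 1 →J3
bond 2 →I1
bond 3 →J3
bond 4 →J3
bond 5 →J1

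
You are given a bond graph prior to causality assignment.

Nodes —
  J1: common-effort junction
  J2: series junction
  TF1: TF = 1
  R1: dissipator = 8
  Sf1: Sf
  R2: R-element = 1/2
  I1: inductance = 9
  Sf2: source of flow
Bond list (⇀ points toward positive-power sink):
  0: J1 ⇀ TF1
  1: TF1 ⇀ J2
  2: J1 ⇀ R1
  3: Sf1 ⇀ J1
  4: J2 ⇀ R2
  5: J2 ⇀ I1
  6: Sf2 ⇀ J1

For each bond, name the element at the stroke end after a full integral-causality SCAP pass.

b0 stroke at TF1
b1 stroke at J2
b2 stroke at J1
b3 stroke at Sf1
b4 stroke at J2
b5 stroke at I1
b6 stroke at Sf2

b3 →Sf1  (Sf1 fixes flow; stroke at Sf1)
b6 →Sf2  (source Sf2 imposes f)
b5 →I1  (I1 integral (f out))
b1 →J2  (J2 flow already set via bond 5)
b4 →J2  (J2 flow already set via bond 5)
b0 →TF1  (TF1 one-in-one-out from 1)
b2 →J1  (only one effort-in slot at J1)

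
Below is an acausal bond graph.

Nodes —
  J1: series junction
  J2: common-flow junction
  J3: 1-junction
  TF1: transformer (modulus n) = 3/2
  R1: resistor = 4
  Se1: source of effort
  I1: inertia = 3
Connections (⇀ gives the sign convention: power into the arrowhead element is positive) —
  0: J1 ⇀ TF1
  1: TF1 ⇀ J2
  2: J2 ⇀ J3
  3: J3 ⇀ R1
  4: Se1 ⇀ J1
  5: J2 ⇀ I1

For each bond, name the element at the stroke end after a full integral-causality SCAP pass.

#4 →J1  (Se1: effort source, stroke at far end)
#0 →TF1  (only one flow-in slot at J1)
#1 →J2  (TF1: transformer flips bond 0)
#5 →I1  (I1 integral (f out))
#2 →J2  (common-f at J2 fixed by 5)
#3 →J3  (J3 flow already set via bond 2)

β0 →TF1
β1 →J2
β2 →J2
β3 →J3
β4 →J1
β5 →I1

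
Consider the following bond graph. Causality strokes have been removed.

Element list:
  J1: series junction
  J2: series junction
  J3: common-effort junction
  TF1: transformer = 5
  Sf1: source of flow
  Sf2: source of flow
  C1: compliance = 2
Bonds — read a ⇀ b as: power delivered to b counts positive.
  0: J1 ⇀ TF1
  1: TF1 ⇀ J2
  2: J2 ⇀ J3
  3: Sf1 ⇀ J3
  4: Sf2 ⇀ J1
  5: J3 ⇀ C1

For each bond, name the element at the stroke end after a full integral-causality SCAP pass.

β3 stroke at Sf1  (Sf1: flow source, stroke at near end)
β4 stroke at Sf2  (source Sf2 imposes f)
β0 stroke at J1  (J1: bond 4 brought flow, rest push out)
β1 stroke at TF1  (TF1 one-in-one-out from 0)
β2 stroke at J2  (common-f at J2 fixed by 1)
β5 stroke at J3  (J3 needs exactly one e-in)

bond 0 stroke→J1
bond 1 stroke→TF1
bond 2 stroke→J2
bond 3 stroke→Sf1
bond 4 stroke→Sf2
bond 5 stroke→J3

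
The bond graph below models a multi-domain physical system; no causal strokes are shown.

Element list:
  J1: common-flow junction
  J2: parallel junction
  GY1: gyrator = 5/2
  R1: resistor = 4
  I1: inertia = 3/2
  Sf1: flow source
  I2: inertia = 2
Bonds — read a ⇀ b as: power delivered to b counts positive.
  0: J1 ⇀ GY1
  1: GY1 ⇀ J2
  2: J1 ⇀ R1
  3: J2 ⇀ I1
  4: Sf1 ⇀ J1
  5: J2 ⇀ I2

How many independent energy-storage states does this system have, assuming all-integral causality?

b4 →Sf1  (Sf1: flow source, stroke at near end)
b0 →J1  (common-f at J1 fixed by 4)
b2 →J1  (J1: bond 4 brought flow, rest push out)
b1 →J2  (GY GY1: same side as bond 0)
b3 →I1  (J2 effort already set via bond 1)
b5 →I2  (J2: bond 1 brought effort, rest push out)

2  (I1, I2 all integral)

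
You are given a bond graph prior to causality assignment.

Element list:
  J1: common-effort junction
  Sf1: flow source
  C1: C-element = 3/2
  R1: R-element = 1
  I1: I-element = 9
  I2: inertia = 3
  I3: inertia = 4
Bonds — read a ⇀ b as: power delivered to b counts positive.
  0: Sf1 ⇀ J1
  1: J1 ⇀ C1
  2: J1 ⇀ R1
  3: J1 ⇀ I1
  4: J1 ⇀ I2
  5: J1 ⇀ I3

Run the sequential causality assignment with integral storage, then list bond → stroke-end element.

bond 0 →Sf1  (source Sf1 imposes f)
bond 1 →J1  (C1 outputs effort q/C1)
bond 2 →R1  (0-jn J1 has e-setter on 1)
bond 3 →I1  (J1: bond 1 brought effort, rest push out)
bond 4 →I2  (common-e at J1 fixed by 1)
bond 5 →I3  (0-jn J1 has e-setter on 1)

b0 stroke→Sf1
b1 stroke→J1
b2 stroke→R1
b3 stroke→I1
b4 stroke→I2
b5 stroke→I3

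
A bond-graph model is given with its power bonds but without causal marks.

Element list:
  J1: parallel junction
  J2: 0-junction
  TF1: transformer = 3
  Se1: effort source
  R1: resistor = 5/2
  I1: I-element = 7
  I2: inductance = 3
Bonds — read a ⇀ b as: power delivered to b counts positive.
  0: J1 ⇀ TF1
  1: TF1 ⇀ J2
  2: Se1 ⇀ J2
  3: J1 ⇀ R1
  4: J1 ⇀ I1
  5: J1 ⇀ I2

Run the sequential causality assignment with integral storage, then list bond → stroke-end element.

bond 0 →J1
bond 1 →TF1
bond 2 →J2
bond 3 →R1
bond 4 →I1
bond 5 →I2

bond 2 stroke at J2  (Se1 fixes effort; stroke away)
bond 1 stroke at TF1  (common-e at J2 fixed by 2)
bond 0 stroke at J1  (through TF1, causality passes straight; one stroke at TF1)
bond 3 stroke at R1  (0-jn J1 has e-setter on 0)
bond 4 stroke at I1  (J1 effort already set via bond 0)
bond 5 stroke at I2  (common-e at J1 fixed by 0)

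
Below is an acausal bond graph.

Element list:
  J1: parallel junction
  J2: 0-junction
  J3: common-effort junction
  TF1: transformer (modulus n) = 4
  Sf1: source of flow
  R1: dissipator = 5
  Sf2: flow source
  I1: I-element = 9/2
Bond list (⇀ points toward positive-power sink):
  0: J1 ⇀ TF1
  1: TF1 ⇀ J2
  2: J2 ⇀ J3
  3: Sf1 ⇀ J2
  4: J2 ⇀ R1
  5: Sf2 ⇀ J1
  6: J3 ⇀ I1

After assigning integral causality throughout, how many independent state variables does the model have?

b3 stroke at Sf1  (Sf1: flow source, stroke at near end)
b5 stroke at Sf2  (source Sf2 imposes f)
b0 stroke at J1  (only one effort-in slot at J1)
b1 stroke at TF1  (TF1 one-in-one-out from 0)
b6 stroke at I1  (I1 integral (f out))
b2 stroke at J3  (J3 needs exactly one e-in)
b4 stroke at J2  (J2: last free bond brings effort in)

1  (I1 all integral)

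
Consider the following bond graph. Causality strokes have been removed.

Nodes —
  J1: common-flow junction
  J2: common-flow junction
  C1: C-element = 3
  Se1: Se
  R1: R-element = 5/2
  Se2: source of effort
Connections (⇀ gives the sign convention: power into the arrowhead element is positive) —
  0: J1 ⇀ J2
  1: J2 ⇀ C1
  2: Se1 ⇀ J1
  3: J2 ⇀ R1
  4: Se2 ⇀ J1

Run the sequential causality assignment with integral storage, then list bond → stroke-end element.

b0 stroke→J2
b1 stroke→J2
b2 stroke→J1
b3 stroke→R1
b4 stroke→J1

#2 stroke at J1  (Se1 (Se) sets effort on bond)
#4 stroke at J1  (Se2: effort source, stroke at far end)
#0 stroke at J2  (only one flow-in slot at J1)
#1 stroke at J2  (prefer integral on C1)
#3 stroke at R1  (closing 1-jn rule on J2)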